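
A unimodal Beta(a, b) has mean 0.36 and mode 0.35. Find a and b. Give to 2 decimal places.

a = 10.80, b = 19.20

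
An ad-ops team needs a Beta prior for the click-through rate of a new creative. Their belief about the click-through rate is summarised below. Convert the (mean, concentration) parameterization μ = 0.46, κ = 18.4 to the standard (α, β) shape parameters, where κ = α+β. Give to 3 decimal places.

α = 8.464, β = 9.936

α = μκ = 0.46×18.4 = 8.464 and β = (1−μ)κ = 0.54×18.4 = 9.936.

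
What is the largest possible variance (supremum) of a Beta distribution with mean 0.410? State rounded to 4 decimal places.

0.2419

For fixed mean μ the Beta variance is μ(1−μ)/(α+β+1), increasing as α+β decreases.
Its least upper bound (not attained) is μ(1−μ) = 0.410·0.590 = 0.2419.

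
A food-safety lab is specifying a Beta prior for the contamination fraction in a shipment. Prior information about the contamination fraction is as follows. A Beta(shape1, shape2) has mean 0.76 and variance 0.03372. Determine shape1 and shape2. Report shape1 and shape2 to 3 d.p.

By moment matching, shape1+shape2 = μ(1−μ)/σ² − 1 = (0.76·0.24)/0.03372 − 1 = 5.4093 − 1 = 4.4093.
Since shape1/(shape1+shape2) = μ, shape1 = 0.76·4.4093 = 3.351 and shape2 = 0.24·4.4093 = 1.058.

shape1 = 3.351, shape2 = 1.058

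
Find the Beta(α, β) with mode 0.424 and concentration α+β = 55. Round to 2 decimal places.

α = 23.47, β = 31.53

Since the density peak of Beta(α,β) is at (α−1)/(α+β−2),
α = 1 + 0.424(55−2) = 23.47 and β = 55 − 23.47 = 31.53.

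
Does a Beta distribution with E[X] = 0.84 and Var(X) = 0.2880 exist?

No

A Beta with mean μ has variance μ(1−μ)/(α+β+1) < μ(1−μ).
Here μ(1−μ) = 0.84×0.16 = 0.1344, and 0.2880 ≥ 0.1344.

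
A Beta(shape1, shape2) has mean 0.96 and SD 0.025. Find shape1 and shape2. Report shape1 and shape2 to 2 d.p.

First σ² = 0.000625. Setting shape1 = μn, shape2 = (1−μ)n with n = shape1+shape2,
μ(1−μ)/(n+1) = 0.000625 ⇒ n+1 = 0.0384/0.000625 = 61.4400 ⇒ n = 60.4400.
Hence shape1 = 0.96×60.4400 = 58.02, shape2 = 0.04×60.4400 = 2.42.

shape1 = 58.02, shape2 = 2.42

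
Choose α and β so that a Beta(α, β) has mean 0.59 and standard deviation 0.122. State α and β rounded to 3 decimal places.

α = 8.999, β = 6.253

σ² = 0.122² = 0.014884.
With s = α+β, Var = μ(1−μ)/(s+1), so s+1 = (0.59×0.41)/0.014884 = 16.2524 and s = 15.2524.
α = μs = 8.999, β = (1−μ)s = 6.253.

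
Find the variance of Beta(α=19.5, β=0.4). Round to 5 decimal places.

Var = αβ/[(α+β)²(α+β+1)] = (19.5×0.4)/(19.9²×20.9) = 7.80/8276.609 = 0.00094.

0.00094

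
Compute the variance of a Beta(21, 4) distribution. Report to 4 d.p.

0.0052

α+β = 25 and αβ = 84, so Var = αβ/[(α+β)²(α+β+1)] = 84/16250 = 0.0052.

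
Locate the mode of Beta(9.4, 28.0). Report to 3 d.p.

0.237

With α,β > 1, mode = (α−1)/(α+β−2) = 8.4/35.4 = 0.237.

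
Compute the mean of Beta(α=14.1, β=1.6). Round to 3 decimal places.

0.898

E[X] = α/(α+β) = 14.1/15.7 = 0.898.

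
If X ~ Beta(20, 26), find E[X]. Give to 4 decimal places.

0.4348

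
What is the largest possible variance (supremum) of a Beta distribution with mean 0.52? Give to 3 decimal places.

Var = μ(1−μ)/(α+β+1), which approaches μ(1−μ) as α+β → 0.
So the supremum is μ(1−μ) = 0.52×0.48 = 0.250.

0.250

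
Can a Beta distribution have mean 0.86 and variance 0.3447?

For any Beta, Var(X) < E[X]·(1−E[X]).
Here μ(1−μ) = 0.86×0.14 = 0.1204, and 0.3447 ≥ 0.1204.

No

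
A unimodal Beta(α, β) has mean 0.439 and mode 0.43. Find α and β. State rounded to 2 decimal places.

α = 6.83, β = 8.73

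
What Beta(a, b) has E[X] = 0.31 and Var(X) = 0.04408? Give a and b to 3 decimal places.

Let s = a+b. The Beta variance is μ(1−μ)/(s+1).
So s+1 = μ(1−μ)/σ² = (0.31×0.69)/0.04408 = 0.2139/0.04408 = 4.8525, giving s = 3.8525.
Then a = μs = 0.31×3.8525 = 1.194 and b = (1−μ)s = 0.69×3.8525 = 2.658.

a = 1.194, b = 2.658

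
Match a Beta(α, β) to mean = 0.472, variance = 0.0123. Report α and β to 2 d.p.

α = 9.09, β = 10.17

Let s = α+β. The Beta variance is μ(1−μ)/(s+1).
So s+1 = μ(1−μ)/σ² = (0.472×0.528)/0.0123 = 0.249216/0.0123 = 20.2615, giving s = 19.2615.
Then α = μs = 0.472×19.2615 = 9.09 and β = (1−μ)s = 0.528×19.2615 = 10.17.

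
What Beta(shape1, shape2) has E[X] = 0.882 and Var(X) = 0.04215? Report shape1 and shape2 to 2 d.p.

Write ν = shape1+shape2; then shape1 = μν and Var = μ(1−μ)/(ν+1).
ν = μ(1−μ)/Var − 1 = 0.104076/0.04215 − 1 = 1.4692.
shape1 = 0.882·1.4692 = 1.30, shape2 = 0.118·1.4692 = 0.17.

shape1 = 1.30, shape2 = 0.17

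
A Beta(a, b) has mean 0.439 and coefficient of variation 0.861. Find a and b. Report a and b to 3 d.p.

a = 0.318, b = 0.406

Var = (CV·μ)² = (0.861×0.439)² = 0.142868.
a+b = μ(1−μ)/Var − 1 = 0.246279/0.142868 − 1 = 0.7238.
Thus a = 0.439·0.7238 = 0.318 and b = 0.561·0.7238 = 0.406.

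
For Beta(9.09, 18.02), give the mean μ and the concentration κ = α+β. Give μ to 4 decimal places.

κ = α+β = 9.09+18.02 = 27.11; μ = α/κ = 9.09/27.11 = 0.3353.

μ = 0.3353, κ = 27.11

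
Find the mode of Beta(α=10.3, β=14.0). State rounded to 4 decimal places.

0.4170

The density x^(α−1)(1−x)^(β−1) is maximised at (α−1)/(α+β−2) = 9.3/22.3 = 0.4170.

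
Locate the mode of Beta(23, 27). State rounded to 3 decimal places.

0.458

With α,β > 1, mode = (α−1)/(α+β−2) = 22/48 = 0.458.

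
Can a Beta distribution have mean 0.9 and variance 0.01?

The Beta variance bound is σ² < μ(1−μ).
Here μ(1−μ) = 0.9×0.1 = 0.09, and 0.01 < 0.09.

Yes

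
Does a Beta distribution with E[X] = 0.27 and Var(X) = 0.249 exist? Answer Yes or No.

For any Beta, Var(X) < E[X]·(1−E[X]).
Here μ(1−μ) = 0.27×0.73 = 0.1971, and 0.249 ≥ 0.1971.

No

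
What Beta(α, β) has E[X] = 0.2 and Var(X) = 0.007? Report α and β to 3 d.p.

Write ν = α+β; then α = μν and Var = μ(1−μ)/(ν+1).
ν = μ(1−μ)/Var − 1 = 0.16/0.007 − 1 = 21.8571.
α = 0.2·21.8571 = 4.371, β = 0.8·21.8571 = 17.486.

α = 4.371, β = 17.486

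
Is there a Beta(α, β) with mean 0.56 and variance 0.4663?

No

The Beta variance bound is σ² < μ(1−μ).
Here μ(1−μ) = 0.56×0.44 = 0.2464, and 0.4663 ≥ 0.2464.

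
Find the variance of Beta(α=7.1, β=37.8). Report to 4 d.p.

α+β = 44.9 and αβ = 268.38, so Var = αβ/[(α+β)²(α+β+1)] = 268.38/92534.859 = 0.0029.

0.0029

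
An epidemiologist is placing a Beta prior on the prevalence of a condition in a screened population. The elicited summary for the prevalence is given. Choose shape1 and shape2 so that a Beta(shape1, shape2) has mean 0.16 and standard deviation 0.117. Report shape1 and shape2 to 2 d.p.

shape1 = 1.41, shape2 = 7.41

Variance = 0.117² = 0.013689. The moment-matching identity shape1+shape2 = μ(1−μ)/Var − 1 gives
shape1+shape2 = 0.1344/0.013689 − 1 = 8.8181, so shape1 = μ·8.8181 = 1.41 and shape2 = (1−μ)·8.8181 = 7.41.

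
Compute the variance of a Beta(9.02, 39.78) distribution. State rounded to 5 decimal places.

Var = αβ/[(α+β)²(α+β+1)] = (9.02×39.78)/(48.80²×49.80) = 358.8156/118595.712000 = 0.00303.

0.00303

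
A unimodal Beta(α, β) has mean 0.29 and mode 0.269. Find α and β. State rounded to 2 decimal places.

α = 6.38, β = 15.62

With s = α+β: μ = α/s and mode = (α−1)/(s−2). Eliminating α = μs,
μs − 1 = m(s−2) ⇒ s(μ−m) = 1−2m ⇒ s = 0.462/0.021 = 22.0000.
So α = μs = 6.38, β = (1−μ)s = 15.62.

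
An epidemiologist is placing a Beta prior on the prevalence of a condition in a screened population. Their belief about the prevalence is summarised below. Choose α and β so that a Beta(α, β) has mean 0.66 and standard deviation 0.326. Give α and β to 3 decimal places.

α = 0.734, β = 0.378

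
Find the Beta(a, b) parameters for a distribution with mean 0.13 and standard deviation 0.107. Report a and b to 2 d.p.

First σ² = 0.011449. Setting a = μn, b = (1−μ)n with n = a+b,
μ(1−μ)/(n+1) = 0.011449 ⇒ n+1 = 0.1131/0.011449 = 9.8786 ⇒ n = 8.8786.
Hence a = 0.13×8.8786 = 1.15, b = 0.87×8.8786 = 7.72.

a = 1.15, b = 7.72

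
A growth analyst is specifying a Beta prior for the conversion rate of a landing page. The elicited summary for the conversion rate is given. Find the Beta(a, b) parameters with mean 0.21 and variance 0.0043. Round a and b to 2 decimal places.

Let s = a+b. The Beta variance is μ(1−μ)/(s+1).
So s+1 = μ(1−μ)/σ² = (0.21×0.79)/0.0043 = 0.1659/0.0043 = 38.5814, giving s = 37.5814.
Then a = μs = 0.21×37.5814 = 7.89 and b = (1−μ)s = 0.79×37.5814 = 29.69.

a = 7.89, b = 29.69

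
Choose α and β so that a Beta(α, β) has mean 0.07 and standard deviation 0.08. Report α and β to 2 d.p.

α = 0.64, β = 8.53

σ² = 0.08² = 0.0064.
With s = α+β, Var = μ(1−μ)/(s+1), so s+1 = (0.07×0.93)/0.0064 = 10.1719 and s = 9.1719.
α = μs = 0.64, β = (1−μ)s = 8.53.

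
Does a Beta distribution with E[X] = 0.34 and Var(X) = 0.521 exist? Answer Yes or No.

A Beta with mean μ has variance μ(1−μ)/(α+β+1) < μ(1−μ).
Here μ(1−μ) = 0.34×0.66 = 0.2244, and 0.521 ≥ 0.2244.

No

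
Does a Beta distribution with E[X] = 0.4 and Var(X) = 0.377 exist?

No

For any Beta, Var(X) < E[X]·(1−E[X]).
Here μ(1−μ) = 0.4×0.6 = 0.24, and 0.377 ≥ 0.24.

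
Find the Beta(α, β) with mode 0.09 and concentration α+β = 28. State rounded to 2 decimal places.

α = 3.34, β = 24.66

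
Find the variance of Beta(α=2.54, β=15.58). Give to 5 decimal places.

0.00630

Var = αβ/[(α+β)²(α+β+1)] = (2.54×15.58)/(18.12²×19.12) = 39.5732/6277.753728 = 0.00630.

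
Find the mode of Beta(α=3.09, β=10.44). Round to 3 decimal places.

0.181

The density x^(α−1)(1−x)^(β−1) is maximised at (α−1)/(α+β−2) = 2.09/11.53 = 0.181.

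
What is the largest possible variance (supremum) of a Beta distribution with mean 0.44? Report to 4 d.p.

Var = μ(1−μ)/(α+β+1), which approaches μ(1−μ) as α+β → 0.
So the supremum is μ(1−μ) = 0.44×0.56 = 0.2464.

0.2464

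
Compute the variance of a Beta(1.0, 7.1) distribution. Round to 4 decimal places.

μ = 1.0/8.1 = 0.123457; Var = μ(1−μ)/(α+β+1) = 0.1082152/9.1 = 0.0119.

0.0119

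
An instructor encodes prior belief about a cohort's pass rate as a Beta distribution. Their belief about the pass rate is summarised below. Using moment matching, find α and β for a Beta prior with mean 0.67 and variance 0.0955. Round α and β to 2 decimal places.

By moment matching, α+β = μ(1−μ)/σ² − 1 = (0.67·0.33)/0.0955 − 1 = 2.3152 − 1 = 1.3152.
Since α/(α+β) = μ, α = 0.67·1.3152 = 0.88 and β = 0.33·1.3152 = 0.43.

α = 0.88, β = 0.43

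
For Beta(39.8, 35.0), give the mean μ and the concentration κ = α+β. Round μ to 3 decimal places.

μ = 0.532, κ = 74.8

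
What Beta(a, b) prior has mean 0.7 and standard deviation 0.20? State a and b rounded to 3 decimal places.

a = 2.975, b = 1.275

σ² = 0.20² = 0.0400.
With s = a+b, Var = μ(1−μ)/(s+1), so s+1 = (0.7×0.3)/0.0400 = 5.2500 and s = 4.2500.
a = μs = 2.975, b = (1−μ)s = 1.275.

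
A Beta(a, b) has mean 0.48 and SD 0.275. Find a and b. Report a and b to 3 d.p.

First σ² = 0.075625. Setting a = μn, b = (1−μ)n with n = a+b,
μ(1−μ)/(n+1) = 0.075625 ⇒ n+1 = 0.2496/0.075625 = 3.3005 ⇒ n = 2.3005.
Hence a = 0.48×2.3005 = 1.104, b = 0.52×2.3005 = 1.196.

a = 1.104, b = 1.196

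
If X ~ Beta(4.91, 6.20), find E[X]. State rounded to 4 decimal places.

E[X] = α/(α+β) = 4.91/11.11 = 0.4419.

0.4419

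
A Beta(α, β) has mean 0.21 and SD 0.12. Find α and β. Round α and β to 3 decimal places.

α = 2.209, β = 8.311

First σ² = 0.0144. Setting α = μn, β = (1−μ)n with n = α+β,
μ(1−μ)/(n+1) = 0.0144 ⇒ n+1 = 0.1659/0.0144 = 11.5208 ⇒ n = 10.5208.
Hence α = 0.21×10.5208 = 2.209, β = 0.79×10.5208 = 8.311.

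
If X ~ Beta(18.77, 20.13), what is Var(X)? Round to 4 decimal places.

μ = 18.77/38.90 = 0.482519; Var = μ(1−μ)/(α+β+1) = 0.2496944/39.90 = 0.0063.

0.0063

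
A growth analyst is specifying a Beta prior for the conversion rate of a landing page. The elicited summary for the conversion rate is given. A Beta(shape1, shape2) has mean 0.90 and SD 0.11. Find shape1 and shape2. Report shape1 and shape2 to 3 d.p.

First σ² = 0.0121. Setting shape1 = μn, shape2 = (1−μ)n with n = shape1+shape2,
μ(1−μ)/(n+1) = 0.0121 ⇒ n+1 = 0.0900/0.0121 = 7.4380 ⇒ n = 6.4380.
Hence shape1 = 0.90×6.4380 = 5.794, shape2 = 0.10×6.4380 = 0.644.

shape1 = 5.794, shape2 = 0.644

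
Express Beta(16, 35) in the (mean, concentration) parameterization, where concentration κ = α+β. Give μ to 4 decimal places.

κ = α+β = 16+35 = 51; μ = α/κ = 16/51 = 0.3137.

μ = 0.3137, κ = 51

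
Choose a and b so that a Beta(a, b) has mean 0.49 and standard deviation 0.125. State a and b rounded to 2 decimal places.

Variance = 0.125² = 0.015625. The moment-matching identity a+b = μ(1−μ)/Var − 1 gives
a+b = 0.2499/0.015625 − 1 = 14.9936, so a = μ·14.9936 = 7.35 and b = (1−μ)·14.9936 = 7.65.

a = 7.35, b = 7.65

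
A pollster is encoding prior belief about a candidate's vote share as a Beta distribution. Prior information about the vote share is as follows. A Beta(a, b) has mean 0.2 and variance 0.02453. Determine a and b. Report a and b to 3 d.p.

a = 1.105, b = 4.418

Write ν = a+b; then a = μν and Var = μ(1−μ)/(ν+1).
ν = μ(1−μ)/Var − 1 = 0.16/0.02453 − 1 = 5.5226.
a = 0.2·5.5226 = 1.105, b = 0.8·5.5226 = 4.418.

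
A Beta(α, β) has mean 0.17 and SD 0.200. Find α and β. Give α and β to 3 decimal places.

First σ² = 0.040000. Setting α = μn, β = (1−μ)n with n = α+β,
μ(1−μ)/(n+1) = 0.040000 ⇒ n+1 = 0.1411/0.040000 = 3.5275 ⇒ n = 2.5275.
Hence α = 0.17×2.5275 = 0.430, β = 0.83×2.5275 = 2.098.

α = 0.430, β = 2.098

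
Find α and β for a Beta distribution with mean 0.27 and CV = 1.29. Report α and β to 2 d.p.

Var = (CV·μ)² = (1.29×0.27)² = 0.121313.
α+β = μ(1−μ)/Var − 1 = 0.1971/0.121313 − 1 = 0.6247.
Thus α = 0.27·0.6247 = 0.17 and β = 0.73·0.6247 = 0.46.

α = 0.17, β = 0.46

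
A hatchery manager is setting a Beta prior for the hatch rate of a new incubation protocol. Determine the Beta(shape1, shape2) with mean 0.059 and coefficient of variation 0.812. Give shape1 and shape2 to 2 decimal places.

σ = CV·μ = 0.812×0.059 = 0.04791, so σ² = 0.002295.
s+1 = μ(1−μ)/σ² = 0.055519/0.002295 = 24.1894, so s = shape1+shape2 = 23.1894.
shape1 = μs = 1.37, shape2 = (1−μ)s = 21.82.

shape1 = 1.37, shape2 = 21.82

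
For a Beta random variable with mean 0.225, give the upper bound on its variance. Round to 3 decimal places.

0.174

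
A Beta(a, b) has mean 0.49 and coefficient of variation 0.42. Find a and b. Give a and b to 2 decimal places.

a = 2.40, b = 2.50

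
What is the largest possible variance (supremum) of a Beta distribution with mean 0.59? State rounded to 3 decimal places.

0.242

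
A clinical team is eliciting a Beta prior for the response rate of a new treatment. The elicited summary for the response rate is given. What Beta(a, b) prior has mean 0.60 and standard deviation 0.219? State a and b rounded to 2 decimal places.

a = 2.40, b = 1.60

σ² = 0.219² = 0.047961.
With s = a+b, Var = μ(1−μ)/(s+1), so s+1 = (0.60×0.40)/0.047961 = 5.0041 and s = 4.0041.
a = μs = 2.40, b = (1−μ)s = 1.60.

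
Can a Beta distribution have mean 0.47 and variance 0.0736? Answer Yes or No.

Yes

A Beta with mean μ has variance μ(1−μ)/(α+β+1) < μ(1−μ).
Here μ(1−μ) = 0.47×0.53 = 0.2491, and 0.0736 < 0.2491.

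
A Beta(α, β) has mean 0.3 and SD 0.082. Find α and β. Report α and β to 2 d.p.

First σ² = 0.006724. Setting α = μn, β = (1−μ)n with n = α+β,
μ(1−μ)/(n+1) = 0.006724 ⇒ n+1 = 0.21/0.006724 = 31.2314 ⇒ n = 30.2314.
Hence α = 0.3×30.2314 = 9.07, β = 0.7×30.2314 = 21.16.

α = 9.07, β = 21.16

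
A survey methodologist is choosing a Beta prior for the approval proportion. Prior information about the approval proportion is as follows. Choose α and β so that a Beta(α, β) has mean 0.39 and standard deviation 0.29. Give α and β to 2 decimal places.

α = 0.71, β = 1.12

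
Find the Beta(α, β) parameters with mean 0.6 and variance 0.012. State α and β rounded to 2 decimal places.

By moment matching, α+β = μ(1−μ)/σ² − 1 = (0.6·0.4)/0.012 − 1 = 20.0000 − 1 = 19.0000.
Since α/(α+β) = μ, α = 0.6·19.0000 = 11.40 and β = 0.4·19.0000 = 7.60.

α = 11.40, β = 7.60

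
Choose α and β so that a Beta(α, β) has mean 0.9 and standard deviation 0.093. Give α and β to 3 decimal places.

α = 8.465, β = 0.941

σ² = 0.093² = 0.008649.
With s = α+β, Var = μ(1−μ)/(s+1), so s+1 = (0.9×0.1)/0.008649 = 10.4058 and s = 9.4058.
α = μs = 8.465, β = (1−μ)s = 0.941.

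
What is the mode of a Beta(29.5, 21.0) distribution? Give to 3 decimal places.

0.588

The density x^(α−1)(1−x)^(β−1) is maximised at (α−1)/(α+β−2) = 28.5/48.5 = 0.588.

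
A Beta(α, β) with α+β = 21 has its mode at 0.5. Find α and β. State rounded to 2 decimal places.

α = 10.50, β = 10.50

Mode = (α−1)/(κ−2) with κ = α+β, so α−1 = 0.5·19 = 9.50.
α = 10.50; β = κ − α = 10.50.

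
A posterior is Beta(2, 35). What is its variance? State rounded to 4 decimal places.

0.0013

Var = αβ/[(α+β)²(α+β+1)] = (2×35)/(37²×38) = 70/52022 = 0.0013.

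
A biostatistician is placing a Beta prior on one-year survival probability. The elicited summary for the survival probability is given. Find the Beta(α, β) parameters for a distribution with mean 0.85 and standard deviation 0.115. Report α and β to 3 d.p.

σ² = 0.115² = 0.013225.
With s = α+β, Var = μ(1−μ)/(s+1), so s+1 = (0.85×0.15)/0.013225 = 9.6408 and s = 8.6408.
α = μs = 7.345, β = (1−μ)s = 1.296.

α = 7.345, β = 1.296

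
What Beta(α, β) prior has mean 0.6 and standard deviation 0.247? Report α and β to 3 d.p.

α = 1.760, β = 1.174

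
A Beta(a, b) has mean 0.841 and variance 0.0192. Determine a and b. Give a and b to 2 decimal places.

a = 5.02, b = 0.95

By moment matching, a+b = μ(1−μ)/σ² − 1 = (0.841·0.159)/0.0192 − 1 = 6.9645 − 1 = 5.9645.
Since a/(a+b) = μ, a = 0.841·5.9645 = 5.02 and b = 0.159·5.9645 = 0.95.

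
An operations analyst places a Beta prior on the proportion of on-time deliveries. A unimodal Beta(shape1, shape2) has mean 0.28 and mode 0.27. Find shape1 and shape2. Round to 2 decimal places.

shape1 = 12.88, shape2 = 33.12

Let s = shape1+shape2. Mean gives shape1 = μs = 0.28s; mode gives (shape1−1)/(s−2) = 0.27.
Substituting: 0.28s − 1 = 0.27(s−2) = 0.27s − 0.54, so 0.01s = 0.46 and s = 46.0000.
Then shape1 = 0.28×46.0000 = 12.88 and shape2 = s−shape1 = 33.12.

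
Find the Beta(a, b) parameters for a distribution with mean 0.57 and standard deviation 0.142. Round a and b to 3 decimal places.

a = 6.359, b = 4.797

Variance = 0.142² = 0.020164. The moment-matching identity a+b = μ(1−μ)/Var − 1 gives
a+b = 0.2451/0.020164 − 1 = 11.1553, so a = μ·11.1553 = 6.359 and b = (1−μ)·11.1553 = 4.797.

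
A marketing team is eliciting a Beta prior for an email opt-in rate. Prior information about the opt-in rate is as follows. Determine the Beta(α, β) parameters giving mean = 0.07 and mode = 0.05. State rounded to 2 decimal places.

α = 3.15, β = 41.85

With s = α+β: μ = α/s and mode = (α−1)/(s−2). Eliminating α = μs,
μs − 1 = m(s−2) ⇒ s(μ−m) = 1−2m ⇒ s = 0.90/0.02 = 45.0000.
So α = μs = 3.15, β = (1−μ)s = 41.85.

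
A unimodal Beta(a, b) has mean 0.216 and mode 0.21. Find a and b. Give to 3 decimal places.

a = 20.880, b = 75.787

With s = a+b: μ = a/s and mode = (a−1)/(s−2). Eliminating a = μs,
μs − 1 = m(s−2) ⇒ s(μ−m) = 1−2m ⇒ s = 0.58/0.006 = 96.6667.
So a = μs = 20.880, b = (1−μ)s = 75.787.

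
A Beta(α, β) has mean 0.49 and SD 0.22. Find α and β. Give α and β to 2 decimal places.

α = 2.04, β = 2.12

First σ² = 0.0484. Setting α = μn, β = (1−μ)n with n = α+β,
μ(1−μ)/(n+1) = 0.0484 ⇒ n+1 = 0.2499/0.0484 = 5.1632 ⇒ n = 4.1632.
Hence α = 0.49×4.1632 = 2.04, β = 0.51×4.1632 = 2.12.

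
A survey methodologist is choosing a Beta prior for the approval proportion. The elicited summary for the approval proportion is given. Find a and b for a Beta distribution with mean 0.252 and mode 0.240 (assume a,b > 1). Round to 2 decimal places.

a = 10.92, b = 32.41

Let s = a+b. Mean gives a = μs = 0.252s; mode gives (a−1)/(s−2) = 0.240.
Substituting: 0.252s − 1 = 0.240(s−2) = 0.240s − 0.480, so 0.012s = 0.520 and s = 43.3333.
Then a = 0.252×43.3333 = 10.92 and b = s−a = 32.41.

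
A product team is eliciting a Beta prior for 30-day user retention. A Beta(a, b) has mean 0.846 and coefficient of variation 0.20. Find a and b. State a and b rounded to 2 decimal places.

a = 3.00, b = 0.55

Var = (CV·μ)² = (0.20×0.846)² = 0.028629.
a+b = μ(1−μ)/Var − 1 = 0.130284/0.028629 − 1 = 3.5508.
Thus a = 0.846·3.5508 = 3.00 and b = 0.154·3.5508 = 0.55.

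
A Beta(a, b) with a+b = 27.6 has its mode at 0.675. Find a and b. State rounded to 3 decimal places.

a = 18.280, b = 9.320

Mode = (a−1)/(κ−2) with κ = a+b, so a−1 = 0.675·25.6 = 17.280.
a = 18.280; b = κ − a = 9.320.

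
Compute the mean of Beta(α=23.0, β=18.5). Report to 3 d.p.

E[X] = α/(α+β) = 23.0/41.5 = 0.554.

0.554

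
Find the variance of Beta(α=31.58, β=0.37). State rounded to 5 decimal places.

Var = αβ/[(α+β)²(α+β+1)] = (31.58×0.37)/(31.95²×32.95) = 11.6846/33635.442375 = 0.00035.

0.00035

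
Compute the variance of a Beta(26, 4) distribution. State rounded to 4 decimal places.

μ = 26/30 = 0.866667; Var = μ(1−μ)/(α+β+1) = 0.1155556/31 = 0.0037.

0.0037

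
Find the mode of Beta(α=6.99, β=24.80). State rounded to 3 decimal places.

The density x^(α−1)(1−x)^(β−1) is maximised at (α−1)/(α+β−2) = 5.99/29.79 = 0.201.

0.201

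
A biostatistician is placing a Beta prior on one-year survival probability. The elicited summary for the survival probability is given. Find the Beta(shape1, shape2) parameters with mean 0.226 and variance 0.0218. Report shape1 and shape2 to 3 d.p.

shape1 = 1.587, shape2 = 5.437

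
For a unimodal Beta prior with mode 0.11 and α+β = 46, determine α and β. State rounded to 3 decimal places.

α = 5.840, β = 40.160

For α,β>1 the mode is (α−1)/(α+β−2), so α = mode·(κ−2)+1 = 0.11×44+1 = 5.840.
And β = (1−mode)·(κ−2)+1 = 0.89×44+1 = 40.160.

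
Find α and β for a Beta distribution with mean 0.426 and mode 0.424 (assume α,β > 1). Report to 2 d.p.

α = 32.38, β = 43.62

Let s = α+β. Mean gives α = μs = 0.426s; mode gives (α−1)/(s−2) = 0.424.
Substituting: 0.426s − 1 = 0.424(s−2) = 0.424s − 0.848, so 0.002s = 0.152 and s = 76.0000.
Then α = 0.426×76.0000 = 32.38 and β = s−α = 43.62.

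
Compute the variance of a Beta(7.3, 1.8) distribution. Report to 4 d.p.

0.0157

Var = αβ/[(α+β)²(α+β+1)] = (7.3×1.8)/(9.1²×10.1) = 13.14/836.381 = 0.0157.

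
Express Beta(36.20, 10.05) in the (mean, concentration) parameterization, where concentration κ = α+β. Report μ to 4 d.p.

μ = 0.7827, κ = 46.25

κ = α+β = 36.20+10.05 = 46.25; μ = α/κ = 36.20/46.25 = 0.7827.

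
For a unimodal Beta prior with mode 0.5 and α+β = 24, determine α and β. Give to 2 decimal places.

Mode = (α−1)/(κ−2) with κ = α+β, so α−1 = 0.5·22 = 11.00.
α = 12.00; β = κ − α = 12.00.

α = 12.00, β = 12.00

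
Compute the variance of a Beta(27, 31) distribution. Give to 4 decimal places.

0.0042

Var = αβ/[(α+β)²(α+β+1)] = (27×31)/(58²×59) = 837/198476 = 0.0042.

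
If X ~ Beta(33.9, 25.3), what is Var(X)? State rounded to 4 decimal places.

μ = 33.9/59.2 = 0.572635; Var = μ(1−μ)/(α+β+1) = 0.2447241/60.2 = 0.0041.

0.0041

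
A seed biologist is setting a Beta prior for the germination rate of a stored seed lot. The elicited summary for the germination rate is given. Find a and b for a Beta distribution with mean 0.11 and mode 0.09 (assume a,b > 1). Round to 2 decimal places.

a = 4.51, b = 36.49

With s = a+b: μ = a/s and mode = (a−1)/(s−2). Eliminating a = μs,
μs − 1 = m(s−2) ⇒ s(μ−m) = 1−2m ⇒ s = 0.82/0.02 = 41.0000.
So a = μs = 4.51, b = (1−μ)s = 36.49.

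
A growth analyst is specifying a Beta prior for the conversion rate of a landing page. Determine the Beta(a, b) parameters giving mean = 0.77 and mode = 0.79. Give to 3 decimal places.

a = 22.330, b = 6.670

With s = a+b: μ = a/s and mode = (a−1)/(s−2). Eliminating a = μs,
μs − 1 = m(s−2) ⇒ s(μ−m) = 1−2m ⇒ s = -0.58/-0.02 = 29.0000.
So a = μs = 22.330, b = (1−μ)s = 6.670.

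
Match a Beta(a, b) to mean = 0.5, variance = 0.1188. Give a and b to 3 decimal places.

a = 0.552, b = 0.552

Write ν = a+b; then a = μν and Var = μ(1−μ)/(ν+1).
ν = μ(1−μ)/Var − 1 = 0.25/0.1188 − 1 = 1.1044.
a = 0.5·1.1044 = 0.552, b = 0.5·1.1044 = 0.552.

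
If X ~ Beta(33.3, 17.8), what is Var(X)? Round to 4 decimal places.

α+β = 51.1 and αβ = 592.74, so Var = αβ/[(α+β)²(α+β+1)] = 592.74/136044.041 = 0.0044.

0.0044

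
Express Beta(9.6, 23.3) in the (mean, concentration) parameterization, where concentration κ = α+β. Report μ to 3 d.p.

μ = 0.292, κ = 32.9

κ = α+β = 9.6+23.3 = 32.9; μ = α/κ = 9.6/32.9 = 0.292.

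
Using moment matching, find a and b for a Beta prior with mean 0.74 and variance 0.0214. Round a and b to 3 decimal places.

a = 5.913, b = 2.078

Write ν = a+b; then a = μν and Var = μ(1−μ)/(ν+1).
ν = μ(1−μ)/Var − 1 = 0.1924/0.0214 − 1 = 7.9907.
a = 0.74·7.9907 = 5.913, b = 0.26·7.9907 = 2.078.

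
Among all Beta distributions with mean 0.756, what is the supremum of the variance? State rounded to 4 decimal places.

0.1845

For fixed mean μ the Beta variance is μ(1−μ)/(α+β+1), increasing as α+β decreases.
Its least upper bound (not attained) is μ(1−μ) = 0.756·0.244 = 0.1845.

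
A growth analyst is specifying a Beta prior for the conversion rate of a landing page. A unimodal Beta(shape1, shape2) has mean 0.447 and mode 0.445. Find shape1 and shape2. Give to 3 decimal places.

shape1 = 24.585, shape2 = 30.415

With s = shape1+shape2: μ = shape1/s and mode = (shape1−1)/(s−2). Eliminating shape1 = μs,
μs − 1 = m(s−2) ⇒ s(μ−m) = 1−2m ⇒ s = 0.110/0.002 = 55.0000.
So shape1 = μs = 24.585, shape2 = (1−μ)s = 30.415.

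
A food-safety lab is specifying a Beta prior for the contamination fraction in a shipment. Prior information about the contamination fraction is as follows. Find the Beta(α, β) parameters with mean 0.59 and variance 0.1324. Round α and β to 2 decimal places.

α = 0.49, β = 0.34

Write ν = α+β; then α = μν and Var = μ(1−μ)/(ν+1).
ν = μ(1−μ)/Var − 1 = 0.2419/0.1324 − 1 = 0.8270.
α = 0.59·0.8270 = 0.49, β = 0.41·0.8270 = 0.34.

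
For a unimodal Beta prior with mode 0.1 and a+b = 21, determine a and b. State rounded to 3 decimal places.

Since the density peak of Beta(a,b) is at (a−1)/(a+b−2),
a = 1 + 0.1(21−2) = 2.900 and b = 21 − 2.900 = 18.100.

a = 2.900, b = 18.100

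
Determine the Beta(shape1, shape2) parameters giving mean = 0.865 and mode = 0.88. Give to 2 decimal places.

shape1 = 43.83, shape2 = 6.84

Let s = shape1+shape2. Mean gives shape1 = μs = 0.865s; mode gives (shape1−1)/(s−2) = 0.88.
Substituting: 0.865s − 1 = 0.88(s−2) = 0.88s − 1.76, so -0.015s = -0.76 and s = 50.6667.
Then shape1 = 0.865×50.6667 = 43.83 and shape2 = s−shape1 = 6.84.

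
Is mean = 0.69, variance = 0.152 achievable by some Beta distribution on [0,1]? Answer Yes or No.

Yes

A Beta with mean μ has variance μ(1−μ)/(α+β+1) < μ(1−μ).
Here μ(1−μ) = 0.69×0.31 = 0.2139, and 0.152 < 0.2139.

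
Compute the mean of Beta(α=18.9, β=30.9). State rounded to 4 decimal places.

0.3795

E[X] = α/(α+β) = 18.9/49.8 = 0.3795.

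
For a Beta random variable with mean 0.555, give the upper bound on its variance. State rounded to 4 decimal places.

Var = μ(1−μ)/(α+β+1), which approaches μ(1−μ) as α+β → 0.
So the supremum is μ(1−μ) = 0.555×0.445 = 0.2470.

0.2470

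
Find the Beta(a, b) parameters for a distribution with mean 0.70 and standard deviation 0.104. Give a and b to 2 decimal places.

a = 12.89, b = 5.52

First σ² = 0.010816. Setting a = μn, b = (1−μ)n with n = a+b,
μ(1−μ)/(n+1) = 0.010816 ⇒ n+1 = 0.2100/0.010816 = 19.4157 ⇒ n = 18.4157.
Hence a = 0.70×18.4157 = 12.89, b = 0.30×18.4157 = 5.52.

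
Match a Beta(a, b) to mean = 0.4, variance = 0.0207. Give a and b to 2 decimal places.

a = 4.24, b = 6.36

Write ν = a+b; then a = μν and Var = μ(1−μ)/(ν+1).
ν = μ(1−μ)/Var − 1 = 0.24/0.0207 − 1 = 10.5942.
a = 0.4·10.5942 = 4.24, b = 0.6·10.5942 = 6.36.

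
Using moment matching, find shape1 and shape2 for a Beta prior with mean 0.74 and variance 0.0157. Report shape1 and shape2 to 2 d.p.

Write ν = shape1+shape2; then shape1 = μν and Var = μ(1−μ)/(ν+1).
ν = μ(1−μ)/Var − 1 = 0.1924/0.0157 − 1 = 11.2548.
shape1 = 0.74·11.2548 = 8.33, shape2 = 0.26·11.2548 = 2.93.

shape1 = 8.33, shape2 = 2.93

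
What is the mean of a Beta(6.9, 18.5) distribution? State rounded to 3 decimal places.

0.272

E[X] = α/(α+β) = 6.9/25.4 = 0.272.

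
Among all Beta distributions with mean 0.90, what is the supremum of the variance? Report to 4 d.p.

Var = μ(1−μ)/(α+β+1), which approaches μ(1−μ) as α+β → 0.
So the supremum is μ(1−μ) = 0.90×0.10 = 0.0900.

0.0900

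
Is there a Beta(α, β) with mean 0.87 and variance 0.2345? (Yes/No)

A Beta with mean μ has variance μ(1−μ)/(α+β+1) < μ(1−μ).
Here μ(1−μ) = 0.87×0.13 = 0.1131, and 0.2345 ≥ 0.1131.

No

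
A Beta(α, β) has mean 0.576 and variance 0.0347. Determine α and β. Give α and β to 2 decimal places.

Let s = α+β. The Beta variance is μ(1−μ)/(s+1).
So s+1 = μ(1−μ)/σ² = (0.576×0.424)/0.0347 = 0.244224/0.0347 = 7.0382, giving s = 6.0382.
Then α = μs = 0.576×6.0382 = 3.48 and β = (1−μ)s = 0.424×6.0382 = 2.56.

α = 3.48, β = 2.56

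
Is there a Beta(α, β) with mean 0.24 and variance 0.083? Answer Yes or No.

Yes

A Beta with mean μ has variance μ(1−μ)/(α+β+1) < μ(1−μ).
Here μ(1−μ) = 0.24×0.76 = 0.1824, and 0.083 < 0.1824.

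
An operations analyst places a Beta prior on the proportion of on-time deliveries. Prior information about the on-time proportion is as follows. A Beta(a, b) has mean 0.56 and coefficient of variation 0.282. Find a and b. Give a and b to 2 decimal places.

σ = CV·μ = 0.282×0.56 = 0.15792, so σ² = 0.024939.
s+1 = μ(1−μ)/σ² = 0.2464/0.024939 = 9.8802, so s = a+b = 8.8802.
a = μs = 4.97, b = (1−μ)s = 3.91.

a = 4.97, b = 3.91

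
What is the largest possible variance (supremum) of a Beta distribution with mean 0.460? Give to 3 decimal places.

For fixed mean μ the Beta variance is μ(1−μ)/(α+β+1), increasing as α+β decreases.
Its least upper bound (not attained) is μ(1−μ) = 0.460·0.540 = 0.248.

0.248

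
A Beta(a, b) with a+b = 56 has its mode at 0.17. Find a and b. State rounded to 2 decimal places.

Since the density peak of Beta(a,b) is at (a−1)/(a+b−2),
a = 1 + 0.17(56−2) = 10.18 and b = 56 − 10.18 = 45.82.

a = 10.18, b = 45.82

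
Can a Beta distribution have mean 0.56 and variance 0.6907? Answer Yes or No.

No

For any Beta, Var(X) < E[X]·(1−E[X]).
Here μ(1−μ) = 0.56×0.44 = 0.2464, and 0.6907 ≥ 0.2464.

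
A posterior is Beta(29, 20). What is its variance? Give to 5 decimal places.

0.00483

α+β = 49 and αβ = 580, so Var = αβ/[(α+β)²(α+β+1)] = 580/120050 = 0.00483.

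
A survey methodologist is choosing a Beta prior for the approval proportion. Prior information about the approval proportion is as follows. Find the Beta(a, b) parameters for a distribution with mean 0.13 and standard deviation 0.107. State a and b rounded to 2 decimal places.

Variance = 0.107² = 0.011449. The moment-matching identity a+b = μ(1−μ)/Var − 1 gives
a+b = 0.1131/0.011449 − 1 = 8.8786, so a = μ·8.8786 = 1.15 and b = (1−μ)·8.8786 = 7.72.

a = 1.15, b = 7.72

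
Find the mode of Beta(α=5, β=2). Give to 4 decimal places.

0.8000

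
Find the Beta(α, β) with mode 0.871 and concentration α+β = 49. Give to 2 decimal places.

Mode = (α−1)/(κ−2) with κ = α+β, so α−1 = 0.871·47 = 40.94.
α = 41.94; β = κ − α = 7.06.

α = 41.94, β = 7.06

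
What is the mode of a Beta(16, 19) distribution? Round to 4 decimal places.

The density x^(α−1)(1−x)^(β−1) is maximised at (α−1)/(α+β−2) = 15/33 = 0.4545.

0.4545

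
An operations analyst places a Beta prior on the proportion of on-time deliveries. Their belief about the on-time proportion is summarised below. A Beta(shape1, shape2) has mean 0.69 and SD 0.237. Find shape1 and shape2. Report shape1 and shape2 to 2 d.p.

First σ² = 0.056169. Setting shape1 = μn, shape2 = (1−μ)n with n = shape1+shape2,
μ(1−μ)/(n+1) = 0.056169 ⇒ n+1 = 0.2139/0.056169 = 3.8082 ⇒ n = 2.8082.
Hence shape1 = 0.69×2.8082 = 1.94, shape2 = 0.31×2.8082 = 0.87.

shape1 = 1.94, shape2 = 0.87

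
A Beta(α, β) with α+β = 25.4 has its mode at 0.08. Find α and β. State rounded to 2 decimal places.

For α,β>1 the mode is (α−1)/(α+β−2), so α = mode·(κ−2)+1 = 0.08×23.4+1 = 2.87.
And β = (1−mode)·(κ−2)+1 = 0.92×23.4+1 = 22.53.

α = 2.87, β = 22.53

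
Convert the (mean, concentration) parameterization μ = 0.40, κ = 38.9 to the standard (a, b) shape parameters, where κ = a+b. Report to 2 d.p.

a = μκ = 0.40×38.9 = 15.56 and b = (1−μ)κ = 0.60×38.9 = 23.34.

a = 15.56, b = 23.34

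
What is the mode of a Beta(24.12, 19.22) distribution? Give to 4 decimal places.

The density x^(α−1)(1−x)^(β−1) is maximised at (α−1)/(α+β−2) = 23.12/41.34 = 0.5593.

0.5593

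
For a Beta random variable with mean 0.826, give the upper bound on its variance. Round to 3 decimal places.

Var = μ(1−μ)/(α+β+1), which approaches μ(1−μ) as α+β → 0.
So the supremum is μ(1−μ) = 0.826×0.174 = 0.144.

0.144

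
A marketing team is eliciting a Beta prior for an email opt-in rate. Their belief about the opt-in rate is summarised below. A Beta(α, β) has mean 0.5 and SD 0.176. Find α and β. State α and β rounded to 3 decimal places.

α = 3.535, β = 3.535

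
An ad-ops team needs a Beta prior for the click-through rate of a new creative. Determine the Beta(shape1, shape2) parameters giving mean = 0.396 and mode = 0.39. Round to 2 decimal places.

shape1 = 14.52, shape2 = 22.15

Let s = shape1+shape2. Mean gives shape1 = μs = 0.396s; mode gives (shape1−1)/(s−2) = 0.39.
Substituting: 0.396s − 1 = 0.39(s−2) = 0.39s − 0.78, so 0.006s = 0.22 and s = 36.6667.
Then shape1 = 0.396×36.6667 = 14.52 and shape2 = s−shape1 = 22.15.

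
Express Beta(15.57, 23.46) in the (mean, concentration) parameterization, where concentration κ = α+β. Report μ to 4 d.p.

μ = 0.3989, κ = 39.03

κ = α+β = 15.57+23.46 = 39.03; μ = α/κ = 15.57/39.03 = 0.3989.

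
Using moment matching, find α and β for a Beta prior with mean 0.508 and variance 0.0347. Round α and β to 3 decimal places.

Let s = α+β. The Beta variance is μ(1−μ)/(s+1).
So s+1 = μ(1−μ)/σ² = (0.508×0.492)/0.0347 = 0.249936/0.0347 = 7.2028, giving s = 6.2028.
Then α = μs = 0.508×6.2028 = 3.151 and β = (1−μ)s = 0.492×6.2028 = 3.052.

α = 3.151, β = 3.052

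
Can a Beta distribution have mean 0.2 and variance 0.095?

Yes

The Beta variance bound is σ² < μ(1−μ).
Here μ(1−μ) = 0.2×0.8 = 0.16, and 0.095 < 0.16.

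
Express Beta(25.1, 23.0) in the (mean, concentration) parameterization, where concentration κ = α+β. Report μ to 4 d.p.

κ = α+β = 25.1+23.0 = 48.1; μ = α/κ = 25.1/48.1 = 0.5218.

μ = 0.5218, κ = 48.1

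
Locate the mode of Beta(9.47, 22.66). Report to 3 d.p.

0.281

The density x^(α−1)(1−x)^(β−1) is maximised at (α−1)/(α+β−2) = 8.47/30.13 = 0.281.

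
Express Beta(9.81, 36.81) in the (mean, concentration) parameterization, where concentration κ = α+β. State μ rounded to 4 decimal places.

κ = α+β = 9.81+36.81 = 46.62; μ = α/κ = 9.81/46.62 = 0.2104.

μ = 0.2104, κ = 46.62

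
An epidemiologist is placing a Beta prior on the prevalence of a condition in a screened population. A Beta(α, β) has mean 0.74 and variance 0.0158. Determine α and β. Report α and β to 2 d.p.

Write ν = α+β; then α = μν and Var = μ(1−μ)/(ν+1).
ν = μ(1−μ)/Var − 1 = 0.1924/0.0158 − 1 = 11.1772.
α = 0.74·11.1772 = 8.27, β = 0.26·11.1772 = 2.91.

α = 8.27, β = 2.91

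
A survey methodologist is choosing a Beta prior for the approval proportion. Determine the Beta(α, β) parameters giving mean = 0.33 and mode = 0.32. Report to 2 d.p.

α = 11.88, β = 24.12

With s = α+β: μ = α/s and mode = (α−1)/(s−2). Eliminating α = μs,
μs − 1 = m(s−2) ⇒ s(μ−m) = 1−2m ⇒ s = 0.36/0.01 = 36.0000.
So α = μs = 11.88, β = (1−μ)s = 24.12.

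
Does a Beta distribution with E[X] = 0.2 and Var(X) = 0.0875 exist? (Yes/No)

The Beta variance bound is σ² < μ(1−μ).
Here μ(1−μ) = 0.2×0.8 = 0.16, and 0.0875 < 0.16.

Yes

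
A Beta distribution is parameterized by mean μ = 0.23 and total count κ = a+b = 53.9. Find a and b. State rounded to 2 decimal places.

a = μκ = 0.23×53.9 = 12.40 and b = (1−μ)κ = 0.77×53.9 = 41.50.

a = 12.40, b = 41.50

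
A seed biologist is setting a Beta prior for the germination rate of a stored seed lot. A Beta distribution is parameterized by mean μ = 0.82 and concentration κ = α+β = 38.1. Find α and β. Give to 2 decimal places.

Split κ in proportion μ : (1−μ): α = 0.82·38.1 = 31.24, β = 38.1 − 31.24 = 6.86.

α = 31.24, β = 6.86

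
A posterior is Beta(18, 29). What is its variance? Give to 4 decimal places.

0.0049

Var = αβ/[(α+β)²(α+β+1)] = (18×29)/(47²×48) = 522/106032 = 0.0049.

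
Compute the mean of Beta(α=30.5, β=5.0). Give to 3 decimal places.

The Beta mean is α/(α+β) = 30.5/(30.5+5.0) = 0.859.

0.859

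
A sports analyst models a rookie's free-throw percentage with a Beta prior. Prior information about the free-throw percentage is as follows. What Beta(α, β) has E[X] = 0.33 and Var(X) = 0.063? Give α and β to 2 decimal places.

α = 0.83, β = 1.68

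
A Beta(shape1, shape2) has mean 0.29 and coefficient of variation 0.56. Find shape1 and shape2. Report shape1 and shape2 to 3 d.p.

shape1 = 1.974, shape2 = 4.833

σ = CV·μ = 0.56×0.29 = 0.16240, so σ² = 0.026374.
s+1 = μ(1−μ)/σ² = 0.2059/0.026374 = 7.8070, so s = shape1+shape2 = 6.8070.
shape1 = μs = 1.974, shape2 = (1−μ)s = 4.833.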